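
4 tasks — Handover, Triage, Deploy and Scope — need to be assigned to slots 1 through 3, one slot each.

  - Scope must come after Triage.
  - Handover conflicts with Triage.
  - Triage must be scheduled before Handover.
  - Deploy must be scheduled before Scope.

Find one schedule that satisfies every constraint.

Deploy=1, Triage=1, Handover=2, Scope=2

Checking: Triage(1) before Scope(2); Deploy(1) before Scope(2); Triage(1) before Handover(2); Handover(2) != Triage(1).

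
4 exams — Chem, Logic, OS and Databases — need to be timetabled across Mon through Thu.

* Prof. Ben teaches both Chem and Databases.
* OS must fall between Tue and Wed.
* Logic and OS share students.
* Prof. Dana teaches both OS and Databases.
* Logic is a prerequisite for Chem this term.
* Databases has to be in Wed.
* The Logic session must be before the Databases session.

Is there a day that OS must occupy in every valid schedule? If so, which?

Tue

OS's window is Tue–Wed.
Databases is fixed at Wed, and OS can't share a day with Databases.
So OS must be Tue.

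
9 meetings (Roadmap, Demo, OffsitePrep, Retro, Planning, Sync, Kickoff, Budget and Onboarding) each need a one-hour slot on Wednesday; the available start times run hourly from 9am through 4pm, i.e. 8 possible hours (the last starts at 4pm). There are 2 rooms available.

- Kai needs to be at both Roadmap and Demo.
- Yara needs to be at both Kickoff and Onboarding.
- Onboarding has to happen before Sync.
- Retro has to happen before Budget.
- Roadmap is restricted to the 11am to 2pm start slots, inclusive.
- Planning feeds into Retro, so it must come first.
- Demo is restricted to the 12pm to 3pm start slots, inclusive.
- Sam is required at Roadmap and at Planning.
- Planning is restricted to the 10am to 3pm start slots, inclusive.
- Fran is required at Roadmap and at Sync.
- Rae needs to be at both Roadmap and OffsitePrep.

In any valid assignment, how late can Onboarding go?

Downstream work caps Onboarding at 3pm.
Onboarding at 3pm is achievable: Onboarding=3pm; Sync=4pm; Demo=12pm; Planning=10am; Roadmap=11am; Kickoff=9am; Retro=11am; OffsitePrep=9am; Budget=12pm.

3pm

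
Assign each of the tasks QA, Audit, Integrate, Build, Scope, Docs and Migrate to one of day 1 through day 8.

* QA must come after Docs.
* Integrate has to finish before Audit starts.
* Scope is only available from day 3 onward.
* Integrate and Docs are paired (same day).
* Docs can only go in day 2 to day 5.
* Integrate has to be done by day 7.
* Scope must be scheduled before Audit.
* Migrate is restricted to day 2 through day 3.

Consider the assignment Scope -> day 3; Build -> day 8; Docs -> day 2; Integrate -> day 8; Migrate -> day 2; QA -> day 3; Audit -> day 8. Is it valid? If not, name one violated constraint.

Invalid. Integrate has to be done by day 7.

Scope is only available from day 3 onward — holds.
Docs can only go in day 2 to day 5 — holds.
Migrate is restricted to day 2 through day 3 — holds.
Integrate has to be done by day 7 — violated.
QA must come after Docs — holds.
Integrate has to finish before Audit starts — violated.
Scope must be scheduled before Audit — holds.
Integrate and Docs are paired (same day) — violated.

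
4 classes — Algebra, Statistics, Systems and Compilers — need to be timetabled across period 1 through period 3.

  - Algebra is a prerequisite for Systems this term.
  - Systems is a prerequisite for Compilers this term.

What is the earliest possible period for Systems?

Precedence pushes Systems to at least period 2; downstream work caps Systems at period 2.
Systems at period 2 is achievable: Systems -> period 2, Algebra -> period 1, Statistics -> period 1, Compilers -> period 3.

period 2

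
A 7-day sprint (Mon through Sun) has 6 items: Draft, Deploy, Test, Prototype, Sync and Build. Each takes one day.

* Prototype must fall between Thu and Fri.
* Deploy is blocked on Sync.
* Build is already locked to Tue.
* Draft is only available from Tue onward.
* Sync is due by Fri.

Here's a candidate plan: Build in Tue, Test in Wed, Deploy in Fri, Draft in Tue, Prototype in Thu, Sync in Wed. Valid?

Build is already locked to Tue — holds.
Prototype must fall between Thu and Fri — holds.
Draft is only available from Tue onward — holds.
Sync is due by Fri — holds.
Deploy is blocked on Sync — holds.

Yes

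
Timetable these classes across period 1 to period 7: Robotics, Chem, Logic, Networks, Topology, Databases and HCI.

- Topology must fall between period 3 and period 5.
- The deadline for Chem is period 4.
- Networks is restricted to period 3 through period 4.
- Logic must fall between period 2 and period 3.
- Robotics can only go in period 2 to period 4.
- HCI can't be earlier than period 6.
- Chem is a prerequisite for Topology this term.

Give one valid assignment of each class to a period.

HCI in period 6; Networks in period 3; Logic in period 2; Topology in period 3; Chem in period 1; Robotics in period 2; Databases in period 1

Checking: Chem(period 1) before Topology(period 3); Networks=period 3 in [period 3,period 4]; Chem=period 1 in [period 1,period 4]; Topology=period 3 in [period 3,period 5]; HCI=period 6 in [period 6,period 7]; Logic=period 2 in [period 2,period 3]; Robotics=period 2 in [period 2,period 4].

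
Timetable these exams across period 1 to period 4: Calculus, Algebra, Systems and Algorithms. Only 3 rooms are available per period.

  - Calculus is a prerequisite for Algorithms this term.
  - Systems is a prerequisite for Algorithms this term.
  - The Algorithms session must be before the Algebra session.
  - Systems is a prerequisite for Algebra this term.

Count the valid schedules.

Splitting on Calculus: it can be period 1 (4), period 2 (2). Listing each branch's schedules as (Algebra, Systems, Algorithms) by period number:
Calculus=period 1: (3,1,2) (4,1,2) (4,1,3) (4,2,3) — 4.
Calculus=period 2: (4,1,3) (4,2,3) — 2.
Summing: 4 + 2 = 6.

6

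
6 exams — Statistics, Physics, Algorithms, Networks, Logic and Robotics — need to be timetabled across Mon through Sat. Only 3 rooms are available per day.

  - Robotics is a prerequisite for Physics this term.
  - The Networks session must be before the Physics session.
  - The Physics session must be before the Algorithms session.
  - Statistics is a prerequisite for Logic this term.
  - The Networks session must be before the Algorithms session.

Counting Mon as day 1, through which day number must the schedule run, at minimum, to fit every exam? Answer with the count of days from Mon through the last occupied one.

The precedence chain requires at least 3 distinct days.
With at most 3 per day and 6 exams, at least 2 days are needed.
3 works (last occupied day: Wed): for example Robotics -> Mon; Logic -> Tue; Algorithms -> Wed; Physics -> Tue; Statistics -> Mon; Networks -> Mon.

3 days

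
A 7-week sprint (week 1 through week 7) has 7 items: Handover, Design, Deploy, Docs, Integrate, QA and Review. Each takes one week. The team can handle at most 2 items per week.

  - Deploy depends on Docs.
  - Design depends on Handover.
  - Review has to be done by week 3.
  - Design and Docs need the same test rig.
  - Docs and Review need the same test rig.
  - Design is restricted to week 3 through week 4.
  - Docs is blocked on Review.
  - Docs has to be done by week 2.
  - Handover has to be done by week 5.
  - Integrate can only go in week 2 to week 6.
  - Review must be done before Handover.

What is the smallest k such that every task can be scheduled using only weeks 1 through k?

4

The precedence chain requires at least 3 distinct weeks.
With at most 2 per week and 7 tasks, at least 4 weeks are needed.
4 works (last occupied week: week 4): for example Handover=week 2, Design=week 3, QA=week 1, Deploy=week 4, Docs=week 2, Review=week 1, Integrate=week 3.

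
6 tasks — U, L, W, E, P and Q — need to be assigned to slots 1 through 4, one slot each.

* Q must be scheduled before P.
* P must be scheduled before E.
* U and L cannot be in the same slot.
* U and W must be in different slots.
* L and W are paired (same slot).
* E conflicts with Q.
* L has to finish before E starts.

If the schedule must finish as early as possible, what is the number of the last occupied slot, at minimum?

The precedence chain requires at least 3 distinct slots.
3 works (last occupied slot: 3): for example Q=1; L=1; E=3; U=2; W=1; P=2.

slot 3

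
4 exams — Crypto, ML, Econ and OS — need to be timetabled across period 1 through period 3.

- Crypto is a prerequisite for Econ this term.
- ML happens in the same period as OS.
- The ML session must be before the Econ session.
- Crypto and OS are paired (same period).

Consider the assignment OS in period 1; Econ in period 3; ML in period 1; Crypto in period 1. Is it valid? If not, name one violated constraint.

Crypto is a prerequisite for Econ this term — holds.
The ML session must be before the Econ session — holds.
Crypto and OS are paired (same period) — holds.
ML happens in the same period as OS — holds.

Yes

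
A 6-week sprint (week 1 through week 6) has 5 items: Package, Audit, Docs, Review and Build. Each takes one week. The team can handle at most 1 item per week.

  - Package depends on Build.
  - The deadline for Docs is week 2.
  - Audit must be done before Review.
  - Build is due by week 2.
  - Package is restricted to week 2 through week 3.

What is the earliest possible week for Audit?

week 4

Downstream work caps Audit at week 5.
Audit at week 4 is achievable: Build -> week 1, Audit -> week 4, Review -> week 5, Docs -> week 2, Package -> week 3.
Nothing earlier works — the capacity limit rule out every week before week 4.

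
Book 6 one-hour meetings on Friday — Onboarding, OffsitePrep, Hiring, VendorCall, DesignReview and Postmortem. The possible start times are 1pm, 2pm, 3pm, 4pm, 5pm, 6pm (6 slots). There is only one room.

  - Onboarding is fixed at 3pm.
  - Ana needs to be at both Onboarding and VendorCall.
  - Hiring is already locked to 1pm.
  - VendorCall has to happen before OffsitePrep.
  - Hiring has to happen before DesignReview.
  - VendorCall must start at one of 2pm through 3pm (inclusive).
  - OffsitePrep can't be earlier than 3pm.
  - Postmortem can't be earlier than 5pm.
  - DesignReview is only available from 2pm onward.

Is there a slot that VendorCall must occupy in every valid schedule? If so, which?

2pm

VendorCall's window is 2pm–3pm.
Onboarding is fixed at 3pm, and VendorCall can't share a slot with Onboarding.
So VendorCall must be 2pm.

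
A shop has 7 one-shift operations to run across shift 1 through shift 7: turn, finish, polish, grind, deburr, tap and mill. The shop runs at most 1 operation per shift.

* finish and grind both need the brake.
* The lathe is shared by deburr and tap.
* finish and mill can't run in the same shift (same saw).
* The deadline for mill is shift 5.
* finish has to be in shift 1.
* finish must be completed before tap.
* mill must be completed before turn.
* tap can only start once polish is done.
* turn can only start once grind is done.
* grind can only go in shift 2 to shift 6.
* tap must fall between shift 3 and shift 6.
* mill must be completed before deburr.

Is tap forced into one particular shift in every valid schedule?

No

tap can be shift 3 (e.g. finish in shift 1; deburr in shift 7; mill in shift 4; grind in shift 5; polish in shift 2; tap in shift 3; turn in shift 6) or shift 4 (e.g. polish in shift 3; deburr in shift 7; tap in shift 4; mill in shift 2; grind in shift 5; finish in shift 1; turn in shift 6).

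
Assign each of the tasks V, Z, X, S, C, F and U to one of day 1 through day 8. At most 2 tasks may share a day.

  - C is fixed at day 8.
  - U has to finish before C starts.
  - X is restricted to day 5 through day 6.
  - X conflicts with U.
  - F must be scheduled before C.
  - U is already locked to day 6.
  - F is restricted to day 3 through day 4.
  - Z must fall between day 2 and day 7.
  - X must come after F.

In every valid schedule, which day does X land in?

X's window is day 5–day 6.
U is fixed at day 6, and X can't share a day with U.
So X must be day 5.

day 5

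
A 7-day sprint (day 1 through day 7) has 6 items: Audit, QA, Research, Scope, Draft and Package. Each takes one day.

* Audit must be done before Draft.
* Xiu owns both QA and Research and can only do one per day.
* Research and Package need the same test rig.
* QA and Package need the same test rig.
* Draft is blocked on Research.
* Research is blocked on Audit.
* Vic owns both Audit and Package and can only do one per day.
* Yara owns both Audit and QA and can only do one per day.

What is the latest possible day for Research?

day 6

Precedence pushes Research to at least day 2; downstream work caps Research at day 6.
Research at day 6 is achievable: Research -> day 6, Scope -> day 1, Audit -> day 1, Draft -> day 7, Package -> day 3, QA -> day 2.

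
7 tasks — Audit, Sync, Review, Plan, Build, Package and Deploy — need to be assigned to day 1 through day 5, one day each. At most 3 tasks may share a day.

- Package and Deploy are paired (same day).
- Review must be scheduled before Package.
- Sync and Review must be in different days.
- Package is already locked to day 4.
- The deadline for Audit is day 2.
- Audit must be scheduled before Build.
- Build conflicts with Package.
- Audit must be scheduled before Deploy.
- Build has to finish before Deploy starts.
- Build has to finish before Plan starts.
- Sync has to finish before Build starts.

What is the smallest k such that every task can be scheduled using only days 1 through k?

4

The precedence chain requires at least 3 distinct days.
With at most 3 per day and 7 tasks, at least 3 days are needed.
Package can't be placed before day 4, so the schedule must run through at least day 4.
4 works (last occupied day: day 4): for example Build -> day 2, Plan -> day 3, Review -> day 2, Audit -> day 1, Package -> day 4, Deploy -> day 4, Sync -> day 1.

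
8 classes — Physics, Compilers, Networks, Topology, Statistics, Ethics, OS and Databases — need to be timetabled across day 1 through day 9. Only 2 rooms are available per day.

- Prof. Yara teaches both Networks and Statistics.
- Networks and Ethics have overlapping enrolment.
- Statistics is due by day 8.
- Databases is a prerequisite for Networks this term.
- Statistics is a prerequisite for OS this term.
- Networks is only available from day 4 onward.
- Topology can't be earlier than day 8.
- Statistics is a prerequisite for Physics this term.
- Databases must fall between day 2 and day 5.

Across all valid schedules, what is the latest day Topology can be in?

Topology is available from day 8.
Topology at day 9 is achievable: Topology in day 9, Physics in day 2, Compilers in day 1, OS in day 3, Databases in day 2, Networks in day 4, Statistics in day 1, Ethics in day 3.

day 9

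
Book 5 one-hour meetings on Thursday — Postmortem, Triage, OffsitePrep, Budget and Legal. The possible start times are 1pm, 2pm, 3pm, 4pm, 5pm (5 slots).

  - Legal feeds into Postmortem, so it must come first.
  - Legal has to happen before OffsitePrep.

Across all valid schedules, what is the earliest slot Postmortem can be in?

2pm

Precedence pushes Postmortem to at least 2pm.
Postmortem at 2pm is achievable: Budget -> 1pm; OffsitePrep -> 2pm; Postmortem -> 2pm; Triage -> 1pm; Legal -> 1pm.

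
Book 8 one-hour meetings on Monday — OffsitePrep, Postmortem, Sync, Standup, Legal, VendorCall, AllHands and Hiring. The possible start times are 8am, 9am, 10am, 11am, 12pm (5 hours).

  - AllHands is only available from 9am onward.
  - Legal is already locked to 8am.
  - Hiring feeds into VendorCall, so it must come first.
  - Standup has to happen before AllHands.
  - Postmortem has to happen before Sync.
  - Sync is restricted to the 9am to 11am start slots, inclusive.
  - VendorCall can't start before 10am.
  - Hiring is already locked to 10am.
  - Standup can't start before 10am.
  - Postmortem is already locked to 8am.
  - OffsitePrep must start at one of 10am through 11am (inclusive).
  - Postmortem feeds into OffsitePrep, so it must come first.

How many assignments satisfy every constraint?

Splitting on OffsitePrep: it can be 10am (18), 11am (18). Listing each branch's schedules as (Postmortem, Sync, Standup, Legal, VendorCall, AllHands, Hiring):
OffsitePrep=10am: (8am,9am,10am,8am,11am,11am,10am) (8am,9am,10am,8am,11am,12pm,10am) (8am,9am,10am,8am,12pm,11am,10am) (8am,9am,10am,8am,12pm,12pm,10am) (8am,9am,11am,8am,11am,12pm,10am) (8am,9am,11am,8am,12pm,12pm,10am) (8am,10am,10am,8am,11am,11am,10am) (8am,10am,10am,8am,11am,12pm,10am) (8am,10am,10am,8am,12pm,11am,10am) (8am,10am,10am,8am,12pm,12pm,10am) (8am,10am,11am,8am,11am,12pm,10am) (8am,10am,11am,8am,12pm,12pm,10am) (8am,11am,10am,8am,11am,11am,10am) (8am,11am,10am,8am,11am,12pm,10am) (8am,11am,10am,8am,12pm,11am,10am) (8am,11am,10am,8am,12pm,12pm,10am) (8am,11am,11am,8am,11am,12pm,10am) (8am,11am,11am,8am,12pm,12pm,10am) — 18.
OffsitePrep=11am: (8am,9am,10am,8am,11am,11am,10am) (8am,9am,10am,8am,11am,12pm,10am) (8am,9am,10am,8am,12pm,11am,10am) (8am,9am,10am,8am,12pm,12pm,10am) (8am,9am,11am,8am,11am,12pm,10am) (8am,9am,11am,8am,12pm,12pm,10am) (8am,10am,10am,8am,11am,11am,10am) (8am,10am,10am,8am,11am,12pm,10am) (8am,10am,10am,8am,12pm,11am,10am) (8am,10am,10am,8am,12pm,12pm,10am) (8am,10am,11am,8am,11am,12pm,10am) (8am,10am,11am,8am,12pm,12pm,10am) (8am,11am,10am,8am,11am,11am,10am) (8am,11am,10am,8am,11am,12pm,10am) (8am,11am,10am,8am,12pm,11am,10am) (8am,11am,10am,8am,12pm,12pm,10am) (8am,11am,11am,8am,11am,12pm,10am) (8am,11am,11am,8am,12pm,12pm,10am) — 18.
Summing: 18 + 18 = 36.

36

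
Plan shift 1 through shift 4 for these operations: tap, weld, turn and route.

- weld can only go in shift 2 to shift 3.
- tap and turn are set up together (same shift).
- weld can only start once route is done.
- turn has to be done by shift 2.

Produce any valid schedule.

tap in shift 1; route in shift 1; turn in shift 1; weld in shift 2

Checking: route(shift 1) before weld(shift 2); tap = turn = shift 1; weld=shift 2 in [shift 2,shift 3]; turn=shift 1 in [shift 1,shift 2].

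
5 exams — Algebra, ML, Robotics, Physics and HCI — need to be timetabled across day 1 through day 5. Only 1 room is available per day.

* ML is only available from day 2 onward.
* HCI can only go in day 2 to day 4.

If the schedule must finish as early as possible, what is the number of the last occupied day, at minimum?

With at most 1 per day and 5 exams, at least 5 days are needed.
ML can't be placed before day 2, so the schedule must run through at least day 2.
5 works (last occupied day: day 5): for example Robotics -> day 4, ML -> day 3, Physics -> day 5, HCI -> day 2, Algebra -> day 1.

5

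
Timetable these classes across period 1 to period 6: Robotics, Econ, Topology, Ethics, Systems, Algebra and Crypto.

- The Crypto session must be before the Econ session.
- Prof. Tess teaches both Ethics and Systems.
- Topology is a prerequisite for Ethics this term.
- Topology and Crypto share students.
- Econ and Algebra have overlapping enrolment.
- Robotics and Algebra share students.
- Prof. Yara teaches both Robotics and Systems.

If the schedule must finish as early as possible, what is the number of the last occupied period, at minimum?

period 3

The precedence chain requires at least 2 distinct periods.
Could 2 periods be enough, i.e. nothing placed later than period 2? No: Ethics must come after Topology (at period 1 or later) → {period 2}; Topology must come before Ethics (at period 2 or earlier) → {period 1}; Econ must come after Crypto (at period 1 or later) → {period 2}; Crypto must come before Econ (at period 2 or earlier) → {period 1}; Crypto can't share with Topology (period 1) → nothing is left.
So 2 periods is not enough.
3 works (last occupied period: period 3): for example Econ=period 2; Systems=period 2; Algebra=period 3; Ethics=period 3; Topology=period 2; Crypto=period 1; Robotics=period 1.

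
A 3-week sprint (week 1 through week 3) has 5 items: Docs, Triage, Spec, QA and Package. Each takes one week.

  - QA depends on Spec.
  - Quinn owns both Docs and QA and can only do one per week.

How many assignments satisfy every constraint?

54

Splitting on Docs: it can be week 1 (27), week 2 (18), week 3 (9). Listing each branch's schedules as (Triage, Spec, QA, Package) by week number:
Docs=week 1: (1,1,2,1) (1,1,2,2) (1,1,2,3) (1,1,3,1) (1,1,3,2) (1,1,3,3) (1,2,3,1) (1,2,3,2) (1,2,3,3) (2,1,2,1) (2,1,2,2) (2,1,2,3) (2,1,3,1) (2,1,3,2) (2,1,3,3) (2,2,3,1) (2,2,3,2) (2,2,3,3) (3,1,2,1) (3,1,2,2) (3,1,2,3) (3,1,3,1) (3,1,3,2) (3,1,3,3) (3,2,3,1) (3,2,3,2) (3,2,3,3) — 27.
Docs=week 2: (1,1,3,1) (1,1,3,2) (1,1,3,3) (1,2,3,1) (1,2,3,2) (1,2,3,3) (2,1,3,1) (2,1,3,2) (2,1,3,3) (2,2,3,1) (2,2,3,2) (2,2,3,3) (3,1,3,1) (3,1,3,2) (3,1,3,3) (3,2,3,1) (3,2,3,2) (3,2,3,3) — 18.
Docs=week 3: (1,1,2,1) (1,1,2,2) (1,1,2,3) (2,1,2,1) (2,1,2,2) (2,1,2,3) (3,1,2,1) (3,1,2,2) (3,1,2,3) — 9.
Summing: 27 + 18 + 9 = 54.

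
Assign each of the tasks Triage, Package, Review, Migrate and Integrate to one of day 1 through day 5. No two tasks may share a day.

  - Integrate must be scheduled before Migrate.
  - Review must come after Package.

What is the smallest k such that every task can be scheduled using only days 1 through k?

The precedence chain requires at least 2 distinct days.
With at most 1 per day and 5 tasks, at least 5 days are needed.
5 works (last occupied day: day 5): for example Review -> day 2; Package -> day 1; Migrate -> day 4; Triage -> day 5; Integrate -> day 3.

5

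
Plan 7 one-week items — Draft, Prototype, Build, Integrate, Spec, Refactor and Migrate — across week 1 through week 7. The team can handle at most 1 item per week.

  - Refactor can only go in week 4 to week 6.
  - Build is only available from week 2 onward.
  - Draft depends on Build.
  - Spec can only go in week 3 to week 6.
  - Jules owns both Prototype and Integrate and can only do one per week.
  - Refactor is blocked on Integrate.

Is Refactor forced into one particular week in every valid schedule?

No

Refactor can be week 4 (e.g. Refactor -> week 4, Draft -> week 5, Prototype -> week 6, Build -> week 2, Integrate -> week 1, Spec -> week 3, Migrate -> week 7) or week 5 (e.g. Prototype -> week 6, Draft -> week 4, Integrate -> week 1, Build -> week 2, Migrate -> week 7, Spec -> week 3, Refactor -> week 5).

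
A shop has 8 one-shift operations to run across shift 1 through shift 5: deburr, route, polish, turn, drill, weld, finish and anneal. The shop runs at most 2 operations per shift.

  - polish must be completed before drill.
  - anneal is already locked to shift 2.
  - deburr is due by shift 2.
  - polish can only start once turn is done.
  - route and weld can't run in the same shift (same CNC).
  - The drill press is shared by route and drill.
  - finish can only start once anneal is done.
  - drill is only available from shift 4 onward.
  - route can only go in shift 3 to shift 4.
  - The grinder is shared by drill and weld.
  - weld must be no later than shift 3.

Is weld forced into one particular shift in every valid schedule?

weld can be shift 1 (e.g. polish -> shift 3, drill -> shift 4, turn -> shift 2, route -> shift 3, deburr -> shift 1, anneal -> shift 2, weld -> shift 1, finish -> shift 4) or shift 2 (e.g. weld=shift 2; drill=shift 4; finish=shift 4; anneal=shift 2; polish=shift 3; turn=shift 1; route=shift 3; deburr=shift 1).

No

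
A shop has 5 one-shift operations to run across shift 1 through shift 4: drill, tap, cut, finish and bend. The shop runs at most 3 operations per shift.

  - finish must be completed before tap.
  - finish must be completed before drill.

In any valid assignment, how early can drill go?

shift 2

Precedence pushes drill to at least shift 2.
drill at shift 2 is achievable: drill in shift 2; tap in shift 2; finish in shift 1; cut in shift 1; bend in shift 1.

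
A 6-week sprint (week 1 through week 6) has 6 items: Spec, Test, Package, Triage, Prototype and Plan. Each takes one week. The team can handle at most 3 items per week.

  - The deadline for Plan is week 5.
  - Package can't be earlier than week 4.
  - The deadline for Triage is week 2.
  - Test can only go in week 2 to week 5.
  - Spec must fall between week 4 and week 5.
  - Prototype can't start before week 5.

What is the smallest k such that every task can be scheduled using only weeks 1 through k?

With at most 3 per week and 6 tasks, at least 2 weeks are needed.
Prototype can't be placed before week 5, so the schedule must run through at least week 5.
5 works (last occupied week: week 5): for example Prototype in week 5, Package in week 4, Triage in week 1, Test in week 2, Spec in week 4, Plan in week 1.

5 weeks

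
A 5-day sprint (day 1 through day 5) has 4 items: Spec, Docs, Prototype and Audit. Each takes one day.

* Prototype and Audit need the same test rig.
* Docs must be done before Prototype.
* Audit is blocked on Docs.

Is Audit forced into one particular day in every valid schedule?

No

Audit can be day 2 (e.g. Spec in day 1; Audit in day 2; Docs in day 1; Prototype in day 3) or day 3 (e.g. Spec=day 1, Docs=day 1, Prototype=day 2, Audit=day 3).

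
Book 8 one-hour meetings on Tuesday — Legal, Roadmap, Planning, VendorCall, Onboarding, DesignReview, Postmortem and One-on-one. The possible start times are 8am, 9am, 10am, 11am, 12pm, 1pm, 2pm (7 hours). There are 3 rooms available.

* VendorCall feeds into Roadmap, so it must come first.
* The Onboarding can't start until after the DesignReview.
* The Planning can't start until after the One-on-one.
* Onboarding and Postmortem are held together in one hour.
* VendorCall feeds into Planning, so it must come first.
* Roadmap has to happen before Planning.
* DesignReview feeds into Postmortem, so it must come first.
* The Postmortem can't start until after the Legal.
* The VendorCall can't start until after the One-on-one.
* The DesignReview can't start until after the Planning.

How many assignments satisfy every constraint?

41

Splitting on Roadmap: it can be 10am (23), 11am (18). Listing each branch's schedules as (Legal, Planning, VendorCall, Onboarding, DesignReview, Postmortem, One-on-one):
Roadmap=10am: (8am,11am,9am,1pm,12pm,1pm,8am) (8am,11am,9am,2pm,12pm,2pm,8am) (8am,11am,9am,2pm,1pm,2pm,8am) (8am,12pm,9am,2pm,1pm,2pm,8am) (9am,11am,9am,1pm,12pm,1pm,8am) (9am,11am,9am,2pm,12pm,2pm,8am) (9am,11am,9am,2pm,1pm,2pm,8am) (9am,12pm,9am,2pm,1pm,2pm,8am) (10am,11am,9am,1pm,12pm,1pm,8am) (10am,11am,9am,2pm,12pm,2pm,8am) (10am,11am,9am,2pm,1pm,2pm,8am) (10am,12pm,9am,2pm,1pm,2pm,8am) (11am,11am,9am,1pm,12pm,1pm,8am) (11am,11am,9am,2pm,12pm,2pm,8am) (11am,11am,9am,2pm,1pm,2pm,8am) (11am,12pm,9am,2pm,1pm,2pm,8am) (12pm,11am,9am,1pm,12pm,1pm,8am) (12pm,11am,9am,2pm,12pm,2pm,8am) (12pm,11am,9am,2pm,1pm,2pm,8am) (12pm,12pm,9am,2pm,1pm,2pm,8am) (1pm,11am,9am,2pm,12pm,2pm,8am) (1pm,11am,9am,2pm,1pm,2pm,8am) (1pm,12pm,9am,2pm,1pm,2pm,8am) — 23.
Roadmap=11am: (8am,12pm,9am,2pm,1pm,2pm,8am) (8am,12pm,10am,2pm,1pm,2pm,8am) (8am,12pm,10am,2pm,1pm,2pm,9am) (9am,12pm,9am,2pm,1pm,2pm,8am) (9am,12pm,10am,2pm,1pm,2pm,8am) (9am,12pm,10am,2pm,1pm,2pm,9am) (10am,12pm,9am,2pm,1pm,2pm,8am) (10am,12pm,10am,2pm,1pm,2pm,8am) (10am,12pm,10am,2pm,1pm,2pm,9am) (11am,12pm,9am,2pm,1pm,2pm,8am) (11am,12pm,10am,2pm,1pm,2pm,8am) (11am,12pm,10am,2pm,1pm,2pm,9am) (12pm,12pm,9am,2pm,1pm,2pm,8am) (12pm,12pm,10am,2pm,1pm,2pm,8am) (12pm,12pm,10am,2pm,1pm,2pm,9am) (1pm,12pm,9am,2pm,1pm,2pm,8am) (1pm,12pm,10am,2pm,1pm,2pm,8am) (1pm,12pm,10am,2pm,1pm,2pm,9am) — 18.
Summing: 23 + 18 = 41.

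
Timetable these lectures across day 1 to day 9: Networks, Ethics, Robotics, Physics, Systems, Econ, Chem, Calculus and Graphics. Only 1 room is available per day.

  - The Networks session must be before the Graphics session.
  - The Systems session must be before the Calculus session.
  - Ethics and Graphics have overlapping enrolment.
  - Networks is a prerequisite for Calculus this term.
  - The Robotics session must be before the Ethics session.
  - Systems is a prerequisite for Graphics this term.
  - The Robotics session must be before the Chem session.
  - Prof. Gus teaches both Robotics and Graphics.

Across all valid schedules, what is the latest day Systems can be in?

day 7

Downstream work caps Systems at day 8.
Systems at day 7 is achievable: Systems in day 7, Graphics in day 9, Robotics in day 2, Econ in day 6, Chem in day 4, Networks in day 1, Physics in day 5, Ethics in day 3, Calculus in day 8.
Nothing later works — the conflict and capacity constraints rule out every day after day 7.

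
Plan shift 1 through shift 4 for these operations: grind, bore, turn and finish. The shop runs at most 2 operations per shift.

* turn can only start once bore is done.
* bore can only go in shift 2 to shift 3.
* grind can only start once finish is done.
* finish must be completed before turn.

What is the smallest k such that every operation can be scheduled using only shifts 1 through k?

3

The precedence chain requires at least 2 distinct shifts.
With at most 2 per shift and 4 operations, at least 2 shifts are needed.
Propagating the time windows through the other constraints, turn can't land before shift 3, so the schedule must run through at least shift 3.
3 works (last occupied shift: shift 3): for example bore=shift 2, turn=shift 3, finish=shift 1, grind=shift 2.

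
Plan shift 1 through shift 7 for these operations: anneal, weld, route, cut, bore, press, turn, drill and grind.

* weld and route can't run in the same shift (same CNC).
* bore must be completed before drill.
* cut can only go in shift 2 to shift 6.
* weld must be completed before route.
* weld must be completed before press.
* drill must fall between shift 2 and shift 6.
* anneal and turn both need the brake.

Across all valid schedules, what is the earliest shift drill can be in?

shift 2

Drill is available from shift 2; drill's own window allows nothing later than shift 6.
drill at shift 2 is achievable: cut=shift 2; drill=shift 2; weld=shift 1; bore=shift 1; grind=shift 1; turn=shift 2; anneal=shift 1; press=shift 2; route=shift 2.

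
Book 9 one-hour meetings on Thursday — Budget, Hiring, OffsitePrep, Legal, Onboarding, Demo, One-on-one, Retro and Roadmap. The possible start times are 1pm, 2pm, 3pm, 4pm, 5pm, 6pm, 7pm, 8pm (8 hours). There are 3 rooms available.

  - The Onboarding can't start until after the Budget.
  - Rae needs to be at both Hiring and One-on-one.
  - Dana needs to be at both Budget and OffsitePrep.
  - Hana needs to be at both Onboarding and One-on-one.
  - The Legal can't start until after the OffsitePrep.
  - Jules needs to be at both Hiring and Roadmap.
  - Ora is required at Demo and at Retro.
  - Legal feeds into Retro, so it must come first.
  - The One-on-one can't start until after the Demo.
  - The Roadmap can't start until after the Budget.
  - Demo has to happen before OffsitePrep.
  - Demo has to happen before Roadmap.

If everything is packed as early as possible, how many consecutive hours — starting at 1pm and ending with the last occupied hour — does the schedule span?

4 hours

The precedence chain requires at least 4 distinct hours.
With at most 3 per hour and 9 meetings, at least 3 hours are needed.
4 works (last occupied hour: 4pm): for example Legal=3pm; OffsitePrep=2pm; Roadmap=2pm; Demo=1pm; Onboarding=2pm; Budget=1pm; One-on-one=3pm; Hiring=1pm; Retro=4pm.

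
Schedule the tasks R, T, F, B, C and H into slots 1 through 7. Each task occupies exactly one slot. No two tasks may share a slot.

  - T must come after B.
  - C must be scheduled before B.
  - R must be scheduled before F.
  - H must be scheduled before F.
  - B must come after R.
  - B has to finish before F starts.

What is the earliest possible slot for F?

5

Precedence pushes F to at least 3.
F at 5 is achievable: F=5, H=4, C=2, R=1, B=3, T=6.
Nothing earlier works — the capacity limit rule out every slot before 5.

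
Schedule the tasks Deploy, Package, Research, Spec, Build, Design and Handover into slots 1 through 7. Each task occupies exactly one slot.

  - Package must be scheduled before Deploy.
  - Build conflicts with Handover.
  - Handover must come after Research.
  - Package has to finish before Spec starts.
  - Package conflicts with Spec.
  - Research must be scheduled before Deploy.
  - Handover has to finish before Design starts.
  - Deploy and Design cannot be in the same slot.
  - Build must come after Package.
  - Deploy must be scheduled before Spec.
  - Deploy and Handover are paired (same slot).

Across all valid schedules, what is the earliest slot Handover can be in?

Precedence pushes Handover to at least 2; downstream work caps Handover at 6.
Handover at 2 is achievable: Build in 3, Design in 3, Handover in 2, Spec in 3, Package in 1, Deploy in 2, Research in 1.

2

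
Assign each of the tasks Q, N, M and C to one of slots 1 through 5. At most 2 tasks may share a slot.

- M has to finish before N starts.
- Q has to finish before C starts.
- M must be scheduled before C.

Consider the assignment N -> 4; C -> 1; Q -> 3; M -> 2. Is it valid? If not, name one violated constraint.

Invalid. Q has to finish before C starts.

At most 2 tasks may share a slot — holds.
M has to finish before N starts — holds.
Q has to finish before C starts — violated.
M must be scheduled before C — violated.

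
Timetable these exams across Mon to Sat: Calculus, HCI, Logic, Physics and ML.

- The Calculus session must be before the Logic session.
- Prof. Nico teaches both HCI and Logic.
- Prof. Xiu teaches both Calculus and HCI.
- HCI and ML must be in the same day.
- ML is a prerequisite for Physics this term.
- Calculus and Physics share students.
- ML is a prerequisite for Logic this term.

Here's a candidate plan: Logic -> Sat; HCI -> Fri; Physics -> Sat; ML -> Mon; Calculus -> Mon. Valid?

ML is a prerequisite for Physics this term — holds.
Prof. Nico teaches both HCI and Logic — holds.
Prof. Xiu teaches both Calculus and HCI — holds.
The Calculus session must be before the Logic session — holds.
HCI and ML must be in the same day — violated.
ML is a prerequisite for Logic this term — holds.
Calculus and Physics share students — holds.

No. HCI and ML must be in the same day is not satisfied.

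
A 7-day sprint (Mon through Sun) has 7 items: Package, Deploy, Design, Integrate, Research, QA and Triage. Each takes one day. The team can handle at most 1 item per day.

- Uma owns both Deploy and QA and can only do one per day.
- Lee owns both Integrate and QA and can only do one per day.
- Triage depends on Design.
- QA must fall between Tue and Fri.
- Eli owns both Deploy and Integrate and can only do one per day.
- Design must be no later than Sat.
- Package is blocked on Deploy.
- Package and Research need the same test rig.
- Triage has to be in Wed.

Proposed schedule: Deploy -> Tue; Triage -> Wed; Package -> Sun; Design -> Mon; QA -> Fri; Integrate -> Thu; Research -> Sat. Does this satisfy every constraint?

Yes

Triage depends on Design — holds.
Package and Research need the same test rig — holds.
Eli owns both Deploy and Integrate and can only do one per day — holds.
QA must fall between Tue and Fri — holds.
Uma owns both Deploy and QA and can only do one per day — holds.
Triage has to be in Wed — holds.
Lee owns both Integrate and QA and can only do one per day — holds.
The team can handle at most 1 item per day — holds.
Design must be no later than Sat — holds.
Package is blocked on Deploy — holds.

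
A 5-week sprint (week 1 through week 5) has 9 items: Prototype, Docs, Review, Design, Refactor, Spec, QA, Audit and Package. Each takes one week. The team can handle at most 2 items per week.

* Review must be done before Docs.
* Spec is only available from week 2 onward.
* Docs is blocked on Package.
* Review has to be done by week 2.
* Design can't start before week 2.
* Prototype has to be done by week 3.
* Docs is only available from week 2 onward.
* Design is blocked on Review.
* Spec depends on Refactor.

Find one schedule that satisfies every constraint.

Review -> week 1, Docs -> week 3, QA -> week 4, Spec -> week 4, Design -> week 2, Refactor -> week 3, Audit -> week 5, Package -> week 2, Prototype -> week 1

Checking: Refactor(week 3) before Spec(week 4); Review(week 1) before Docs(week 3); Review(week 1) before Design(week 2); Package(week 2) before Docs(week 3); Spec=week 4 in [week 2,week 5]; Docs=week 3 in [week 2,week 5]; Design=week 2 in [week 2,week 5]; Prototype=week 1 in [week 1,week 3]; Review=week 1 in [week 1,week 2]; max 2 per week (cap 2).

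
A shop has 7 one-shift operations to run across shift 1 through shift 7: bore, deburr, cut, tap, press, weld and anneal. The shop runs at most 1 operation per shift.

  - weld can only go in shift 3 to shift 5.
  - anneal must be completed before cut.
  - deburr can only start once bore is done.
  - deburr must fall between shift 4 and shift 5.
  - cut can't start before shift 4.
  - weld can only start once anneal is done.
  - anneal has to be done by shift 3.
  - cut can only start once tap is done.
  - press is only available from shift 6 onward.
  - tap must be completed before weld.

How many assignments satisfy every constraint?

28

Splitting on bore: it can be shift 1 (8), shift 2 (8), shift 3 (8), shift 4 (4). Listing each branch's schedules as (deburr, cut, tap, press, weld, anneal) by shift number:
bore=shift 1: (4,6,2,7,5,3) (4,6,3,7,5,2) (4,7,2,6,5,3) (4,7,3,6,5,2) (5,6,2,7,4,3) (5,6,3,7,4,2) (5,7,2,6,4,3) (5,7,3,6,4,2) — 8.
bore=shift 2: (4,6,1,7,5,3) (4,6,3,7,5,1) (4,7,1,6,5,3) (4,7,3,6,5,1) (5,6,1,7,4,3) (5,6,3,7,4,1) (5,7,1,6,4,3) (5,7,3,6,4,1) — 8.
bore=shift 3: (4,6,1,7,5,2) (4,6,2,7,5,1) (4,7,1,6,5,2) (4,7,2,6,5,1) (5,6,1,7,4,2) (5,6,2,7,4,1) (5,7,1,6,4,2) (5,7,2,6,4,1) — 8.
bore=shift 4: (5,6,1,7,3,2) (5,6,2,7,3,1) (5,7,1,6,3,2) (5,7,2,6,3,1) — 4.
Summing: 8 + 8 + 8 + 4 = 28.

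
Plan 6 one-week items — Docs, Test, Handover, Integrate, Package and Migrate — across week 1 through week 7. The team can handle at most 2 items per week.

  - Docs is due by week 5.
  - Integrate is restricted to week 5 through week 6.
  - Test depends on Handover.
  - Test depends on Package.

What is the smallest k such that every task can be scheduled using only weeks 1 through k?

5 weeks

The precedence chain requires at least 2 distinct weeks.
With at most 2 per week and 6 tasks, at least 3 weeks are needed.
Integrate can't be placed before week 5, so the schedule must run through at least week 5.
5 works (last occupied week: week 5): for example Package in week 1, Migrate in week 3, Test in week 2, Docs in week 2, Handover in week 1, Integrate in week 5.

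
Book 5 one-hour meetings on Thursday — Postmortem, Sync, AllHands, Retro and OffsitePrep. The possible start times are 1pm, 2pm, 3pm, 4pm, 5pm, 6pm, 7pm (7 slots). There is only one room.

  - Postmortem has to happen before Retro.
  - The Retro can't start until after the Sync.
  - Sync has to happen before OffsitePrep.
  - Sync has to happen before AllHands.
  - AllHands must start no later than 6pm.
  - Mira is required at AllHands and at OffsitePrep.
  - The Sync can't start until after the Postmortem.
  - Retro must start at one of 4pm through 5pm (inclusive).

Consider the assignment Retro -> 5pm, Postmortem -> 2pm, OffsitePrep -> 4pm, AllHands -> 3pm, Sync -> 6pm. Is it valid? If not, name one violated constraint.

Retro must start at one of 4pm through 5pm (inclusive) — holds.
Sync has to happen before OffsitePrep — violated.
AllHands must start no later than 6pm — holds.
There is only one room — holds.
Mira is required at AllHands and at OffsitePrep — holds.
Postmortem has to happen before Retro — holds.
The Sync can't start until after the Postmortem — holds.
Sync has to happen before AllHands — violated.
The Retro can't start until after the Sync — violated.

No — it violates: Sync has to happen before AllHands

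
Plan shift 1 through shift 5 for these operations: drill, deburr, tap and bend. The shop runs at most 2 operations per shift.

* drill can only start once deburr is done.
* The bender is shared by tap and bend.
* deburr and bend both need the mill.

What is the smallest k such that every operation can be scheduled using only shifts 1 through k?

The precedence chain requires at least 2 distinct shifts.
With at most 2 per shift and 4 operations, at least 2 shifts are needed.
2 works (last occupied shift: shift 2): for example bend -> shift 2, drill -> shift 2, tap -> shift 1, deburr -> shift 1.

2 shifts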